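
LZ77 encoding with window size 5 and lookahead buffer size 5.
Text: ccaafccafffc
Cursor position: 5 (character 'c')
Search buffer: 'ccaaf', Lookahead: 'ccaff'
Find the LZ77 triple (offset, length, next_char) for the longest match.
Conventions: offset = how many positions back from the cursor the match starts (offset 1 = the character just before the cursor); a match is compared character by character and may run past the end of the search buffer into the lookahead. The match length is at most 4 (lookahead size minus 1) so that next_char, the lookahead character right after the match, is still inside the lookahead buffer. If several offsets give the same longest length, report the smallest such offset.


Try each offset into the search buffer:
  offset=1 (pos 4, char 'f'): match length 0
  offset=2 (pos 3, char 'a'): match length 0
  offset=3 (pos 2, char 'a'): match length 0
  offset=4 (pos 1, char 'c'): match length 1
  offset=5 (pos 0, char 'c'): match length 3
Longest match has length 3 at offset 5.
next_char = character at position 5 + 3 = 8 -> 'f'

Best match: offset=5, length=3 (matching 'cca' starting at position 0)
LZ77 triple: (5, 3, 'f')


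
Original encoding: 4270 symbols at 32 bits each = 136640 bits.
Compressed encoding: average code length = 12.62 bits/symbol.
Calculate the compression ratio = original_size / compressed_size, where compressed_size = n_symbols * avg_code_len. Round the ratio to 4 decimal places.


original_size = n_symbols * orig_bits = 4270 * 32 = 136640 bits
compressed_size = n_symbols * avg_code_len = 4270 * 12.62 = 53887.4 bits
ratio = original_size / compressed_size = 136640 / 53887.4 = 2.5357

Compression ratio = 2.5357


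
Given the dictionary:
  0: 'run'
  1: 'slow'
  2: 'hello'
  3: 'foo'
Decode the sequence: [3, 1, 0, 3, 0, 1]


Look up each index in the dictionary:
  3 -> 'foo'
  1 -> 'slow'
  0 -> 'run'
  3 -> 'foo'
  0 -> 'run'
  1 -> 'slow'

Decoded: "foo slow run foo run slow"


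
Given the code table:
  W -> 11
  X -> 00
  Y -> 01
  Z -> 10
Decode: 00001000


Decoding:
00 -> X
00 -> X
10 -> Z
00 -> X


Result: XXZX


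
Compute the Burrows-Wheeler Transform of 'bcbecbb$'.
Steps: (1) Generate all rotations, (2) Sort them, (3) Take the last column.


Rotations (sorted):
  0: $bcbecbb -> last char: b
  1: b$bcbecb -> last char: b
  2: bb$bcbec -> last char: c
  3: bcbecbb$ -> last char: $
  4: becbb$bc -> last char: c
  5: cbb$bcbe -> last char: e
  6: cbecbb$b -> last char: b
  7: ecbb$bcb -> last char: b


BWT = bbc$cebb


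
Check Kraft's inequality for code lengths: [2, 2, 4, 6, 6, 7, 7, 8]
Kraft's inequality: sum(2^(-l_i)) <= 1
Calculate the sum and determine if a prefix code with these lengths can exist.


Sum = 2^(-2) + 2^(-2) + 2^(-4) + 2^(-6) + 2^(-6) + 2^(-7) + 2^(-7) + 2^(-8)
    = 0.25 + 0.25 + 0.0625 + 0.015625 + 0.015625 + 0.0078125 + 0.0078125 + 0.00390625
    = 157/256 = 0.61328125
Since 0.61328125 <= 1, Kraft's inequality IS satisfied.
A prefix code with these lengths CAN exist.

Kraft sum = 0.61328125. Satisfied.


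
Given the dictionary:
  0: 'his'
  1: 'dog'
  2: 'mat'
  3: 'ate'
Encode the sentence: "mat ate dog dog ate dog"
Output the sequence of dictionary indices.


Look up each word in the dictionary:
  'mat' -> 2
  'ate' -> 3
  'dog' -> 1
  'dog' -> 1
  'ate' -> 3
  'dog' -> 1

Encoded: [2, 3, 1, 1, 3, 1]


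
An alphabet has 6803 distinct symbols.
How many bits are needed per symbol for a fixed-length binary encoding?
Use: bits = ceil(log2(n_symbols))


log2(6803) = 12.732
Bracket: 2^12 = 4096 < 6803 <= 2^13 = 8192
So ceil(log2(6803)) = 13

bits = ceil(log2(6803)) = ceil(12.732) = 13 bits


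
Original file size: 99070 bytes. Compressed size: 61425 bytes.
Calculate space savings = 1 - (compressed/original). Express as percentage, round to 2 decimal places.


ratio = compressed/original = 61425/99070 = 0.620016
savings = 1 - ratio = 1 - 0.620016 = 0.379984
as a percentage: 0.379984 * 100 = 38.0%

Space savings = 1 - 61425/99070 = 38.0%


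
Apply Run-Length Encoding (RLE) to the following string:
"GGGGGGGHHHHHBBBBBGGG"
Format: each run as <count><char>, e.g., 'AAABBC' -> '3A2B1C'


Scanning runs left to right:
  i=0: run of 'G' x 7 -> '7G'
  i=7: run of 'H' x 5 -> '5H'
  i=12: run of 'B' x 5 -> '5B'
  i=17: run of 'G' x 3 -> '3G'

RLE = 7G5H5B3G


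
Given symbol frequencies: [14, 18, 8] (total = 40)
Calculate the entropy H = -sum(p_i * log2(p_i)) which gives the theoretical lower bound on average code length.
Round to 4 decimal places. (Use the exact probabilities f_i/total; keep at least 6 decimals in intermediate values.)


Per-symbol terms -p_i * log2(p_i) with p_i = f_i/40:
  p = 14/40 = 0.350000: log2(p) = -1.514573, -p*log2(p) = 0.530101
  p = 18/40 = 0.450000: log2(p) = -1.152003, -p*log2(p) = 0.518401
  p = 8/40 = 0.200000: log2(p) = -2.321928, -p*log2(p) = 0.464386
H = 0.530101 + 0.518401 + 0.464386 = 1.512888

H = 1.5129 bits/symbol


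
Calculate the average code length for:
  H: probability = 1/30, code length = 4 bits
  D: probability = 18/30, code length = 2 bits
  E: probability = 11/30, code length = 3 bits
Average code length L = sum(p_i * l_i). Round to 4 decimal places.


Weighted contributions p_i * l_i:
  H: (1/30) * 4 = 4/30
  D: (18/30) * 2 = 36/30
  E: (11/30) * 3 = 33/30
Sum = (4 + 36 + 33)/30 = 73/30

L = 73/30 = 2.4333 bits/symbol


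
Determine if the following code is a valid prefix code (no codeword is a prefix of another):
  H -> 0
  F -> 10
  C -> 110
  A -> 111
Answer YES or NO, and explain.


Checking each pair (does one codeword prefix another?):
  H='0' vs F='10': no prefix
  H='0' vs C='110': no prefix
  H='0' vs A='111': no prefix
  F='10' vs H='0': no prefix
  F='10' vs C='110': no prefix
  F='10' vs A='111': no prefix
  C='110' vs H='0': no prefix
  C='110' vs F='10': no prefix
  C='110' vs A='111': no prefix
  A='111' vs H='0': no prefix
  A='111' vs F='10': no prefix
  A='111' vs C='110': no prefix
No violation found over all pairs.

YES -- this is a valid prefix code. No codeword is a prefix of any other codeword.


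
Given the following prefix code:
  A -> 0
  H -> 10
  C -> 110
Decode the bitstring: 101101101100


Decoding step by step:
Bits 10 -> H
Bits 110 -> C
Bits 110 -> C
Bits 110 -> C
Bits 0 -> A


Decoded message: HCCCA


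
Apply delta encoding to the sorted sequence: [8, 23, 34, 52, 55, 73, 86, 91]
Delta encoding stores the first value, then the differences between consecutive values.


First value: 8
Deltas:
  23 - 8 = 15
  34 - 23 = 11
  52 - 34 = 18
  55 - 52 = 3
  73 - 55 = 18
  86 - 73 = 13
  91 - 86 = 5


Delta encoded: [8, 15, 11, 18, 3, 18, 13, 5]


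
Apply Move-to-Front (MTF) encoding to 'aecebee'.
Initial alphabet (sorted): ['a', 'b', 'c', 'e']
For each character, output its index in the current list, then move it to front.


MTF encoding:
'a': index 0 in ['a', 'b', 'c', 'e'] -> ['a', 'b', 'c', 'e']
'e': index 3 in ['a', 'b', 'c', 'e'] -> ['e', 'a', 'b', 'c']
'c': index 3 in ['e', 'a', 'b', 'c'] -> ['c', 'e', 'a', 'b']
'e': index 1 in ['c', 'e', 'a', 'b'] -> ['e', 'c', 'a', 'b']
'b': index 3 in ['e', 'c', 'a', 'b'] -> ['b', 'e', 'c', 'a']
'e': index 1 in ['b', 'e', 'c', 'a'] -> ['e', 'b', 'c', 'a']
'e': index 0 in ['e', 'b', 'c', 'a'] -> ['e', 'b', 'c', 'a']


Output: [0, 3, 3, 1, 3, 1, 0]


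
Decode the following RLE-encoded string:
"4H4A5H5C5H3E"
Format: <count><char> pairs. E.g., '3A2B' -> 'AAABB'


Expanding each <count><char> pair:
  4H -> 'HHHH'
  4A -> 'AAAA'
  5H -> 'HHHHH'
  5C -> 'CCCCC'
  5H -> 'HHHHH'
  3E -> 'EEE'

Decoded = HHHHAAAAHHHHHCCCCCHHHHHEEE


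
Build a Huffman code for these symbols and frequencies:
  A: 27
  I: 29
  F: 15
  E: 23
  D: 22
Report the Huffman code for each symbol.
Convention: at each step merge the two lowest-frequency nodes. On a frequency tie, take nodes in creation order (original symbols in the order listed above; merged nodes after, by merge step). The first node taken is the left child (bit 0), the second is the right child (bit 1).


Huffman tree construction:
Step 1: Merge F(15) + D(22) = 37
Step 2: Merge E(23) + A(27) = 50
Step 3: Merge I(29) + (F+D)(37) = 66
Step 4: Merge (E+A)(50) + (I+(F+D))(66) = 116
Read each symbol's code off the tree from the root (left child = 0, right child = 1).

Codes:
  A: 01 (length 2)
  I: 10 (length 2)
  F: 110 (length 3)
  E: 00 (length 2)
  D: 111 (length 3)
Average code length: 269/116 = 2.3190 bits/symbol


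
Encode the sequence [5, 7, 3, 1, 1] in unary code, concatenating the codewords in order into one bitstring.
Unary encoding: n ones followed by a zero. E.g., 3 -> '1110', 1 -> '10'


Encode each number as n ones followed by a terminating 0:
  5 -> 111110 (6 bits)
  7 -> 11111110 (8 bits)
  3 -> 1110 (4 bits)
  1 -> 10 (2 bits)
  1 -> 10 (2 bits)
Total length = 6 + 8 + 4 + 2 + 2 = 22 bits.

Unary([5, 7, 3, 1, 1]) = 1111101111111011101010 (22 bits)


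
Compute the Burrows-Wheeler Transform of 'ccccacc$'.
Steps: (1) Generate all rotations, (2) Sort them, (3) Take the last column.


Rotations (sorted):
  0: $ccccacc -> last char: c
  1: acc$cccc -> last char: c
  2: c$ccccac -> last char: c
  3: cacc$ccc -> last char: c
  4: cc$cccca -> last char: a
  5: ccacc$cc -> last char: c
  6: cccacc$c -> last char: c
  7: ccccacc$ -> last char: $


BWT = ccccacc$


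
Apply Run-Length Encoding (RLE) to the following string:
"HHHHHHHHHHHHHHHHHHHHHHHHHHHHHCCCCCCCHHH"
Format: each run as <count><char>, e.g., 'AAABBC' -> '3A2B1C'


Scanning runs left to right:
  i=0: run of 'H' x 29 -> '29H'
  i=29: run of 'C' x 7 -> '7C'
  i=36: run of 'H' x 3 -> '3H'

RLE = 29H7C3H


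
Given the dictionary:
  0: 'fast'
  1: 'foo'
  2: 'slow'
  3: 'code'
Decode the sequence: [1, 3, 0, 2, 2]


Look up each index in the dictionary:
  1 -> 'foo'
  3 -> 'code'
  0 -> 'fast'
  2 -> 'slow'
  2 -> 'slow'

Decoded: "foo code fast slow slow"


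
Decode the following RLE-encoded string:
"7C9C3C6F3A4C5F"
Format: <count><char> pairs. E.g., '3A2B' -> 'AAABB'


Expanding each <count><char> pair:
  7C -> 'CCCCCCC'
  9C -> 'CCCCCCCCC'
  3C -> 'CCC'
  6F -> 'FFFFFF'
  3A -> 'AAA'
  4C -> 'CCCC'
  5F -> 'FFFFF'

Decoded = CCCCCCCCCCCCCCCCCCCFFFFFFAAACCCCFFFFF


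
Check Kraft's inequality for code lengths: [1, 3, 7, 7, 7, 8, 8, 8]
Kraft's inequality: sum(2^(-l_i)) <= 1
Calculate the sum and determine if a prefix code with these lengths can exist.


Sum = 2^(-1) + 2^(-3) + 2^(-7) + 2^(-7) + 2^(-7) + 2^(-8) + 2^(-8) + 2^(-8)
    = 0.5 + 0.125 + 0.0078125 + 0.0078125 + 0.0078125 + 0.00390625 + 0.00390625 + 0.00390625
    = 169/256 = 0.66015625
Since 0.66015625 <= 1, Kraft's inequality IS satisfied.
A prefix code with these lengths CAN exist.

Kraft sum = 0.66015625. Satisfied.


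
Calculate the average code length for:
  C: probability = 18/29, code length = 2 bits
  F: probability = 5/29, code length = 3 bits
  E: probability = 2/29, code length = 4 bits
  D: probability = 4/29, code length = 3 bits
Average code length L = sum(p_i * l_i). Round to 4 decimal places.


Weighted contributions p_i * l_i:
  C: (18/29) * 2 = 36/29
  F: (5/29) * 3 = 15/29
  E: (2/29) * 4 = 8/29
  D: (4/29) * 3 = 12/29
Sum = (36 + 15 + 8 + 12)/29 = 71/29

L = 71/29 = 2.4483 bits/symbol


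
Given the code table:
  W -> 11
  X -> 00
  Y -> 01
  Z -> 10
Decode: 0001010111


Decoding:
00 -> X
01 -> Y
01 -> Y
01 -> Y
11 -> W


Result: XYYYW


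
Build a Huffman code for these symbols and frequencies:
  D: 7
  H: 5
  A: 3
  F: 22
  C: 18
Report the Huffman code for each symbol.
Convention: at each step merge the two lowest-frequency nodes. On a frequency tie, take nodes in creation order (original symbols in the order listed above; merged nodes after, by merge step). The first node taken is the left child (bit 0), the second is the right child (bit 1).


Huffman tree construction:
Step 1: Merge A(3) + H(5) = 8
Step 2: Merge D(7) + (A+H)(8) = 15
Step 3: Merge (D+(A+H))(15) + C(18) = 33
Step 4: Merge F(22) + ((D+(A+H))+C)(33) = 55
Read each symbol's code off the tree from the root (left child = 0, right child = 1).

Codes:
  D: 100 (length 3)
  H: 1011 (length 4)
  A: 1010 (length 4)
  F: 0 (length 1)
  C: 11 (length 2)
Average code length: 111/55 = 2.0182 bits/symbol


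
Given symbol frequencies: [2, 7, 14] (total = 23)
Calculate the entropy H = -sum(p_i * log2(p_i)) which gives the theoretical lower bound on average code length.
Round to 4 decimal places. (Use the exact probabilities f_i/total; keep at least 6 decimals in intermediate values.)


Per-symbol terms -p_i * log2(p_i) with p_i = f_i/23:
  p = 2/23 = 0.086957: log2(p) = -3.523562, -p*log2(p) = 0.306397
  p = 7/23 = 0.304348: log2(p) = -1.716207, -p*log2(p) = 0.522324
  p = 14/23 = 0.608696: log2(p) = -0.716207, -p*log2(p) = 0.435952
H = 0.306397 + 0.522324 + 0.435952 = 1.264673

H = 1.2647 bits/symbol


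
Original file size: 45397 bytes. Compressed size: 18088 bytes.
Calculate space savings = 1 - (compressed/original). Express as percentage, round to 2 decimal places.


ratio = compressed/original = 18088/45397 = 0.39844
savings = 1 - ratio = 1 - 0.39844 = 0.60156
as a percentage: 0.60156 * 100 = 60.16%

Space savings = 1 - 18088/45397 = 60.16%


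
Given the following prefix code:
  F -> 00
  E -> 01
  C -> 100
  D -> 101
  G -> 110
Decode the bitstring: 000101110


Decoding step by step:
Bits 00 -> F
Bits 01 -> E
Bits 01 -> E
Bits 110 -> G


Decoded message: FEEG


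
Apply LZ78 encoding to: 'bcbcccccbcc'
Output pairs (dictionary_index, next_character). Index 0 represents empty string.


LZ78 encoding steps:
Dictionary: {0: ''}
Step 1: w='' (idx 0), next='b' -> output (0, 'b'), add 'b' as idx 1
Step 2: w='' (idx 0), next='c' -> output (0, 'c'), add 'c' as idx 2
Step 3: w='b' (idx 1), next='c' -> output (1, 'c'), add 'bc' as idx 3
Step 4: w='c' (idx 2), next='c' -> output (2, 'c'), add 'cc' as idx 4
Step 5: w='cc' (idx 4), next='b' -> output (4, 'b'), add 'ccb' as idx 5
Step 6: w='cc' (idx 4), end of input -> output (4, '')


Encoded: [(0, 'b'), (0, 'c'), (1, 'c'), (2, 'c'), (4, 'b'), (4, '')]


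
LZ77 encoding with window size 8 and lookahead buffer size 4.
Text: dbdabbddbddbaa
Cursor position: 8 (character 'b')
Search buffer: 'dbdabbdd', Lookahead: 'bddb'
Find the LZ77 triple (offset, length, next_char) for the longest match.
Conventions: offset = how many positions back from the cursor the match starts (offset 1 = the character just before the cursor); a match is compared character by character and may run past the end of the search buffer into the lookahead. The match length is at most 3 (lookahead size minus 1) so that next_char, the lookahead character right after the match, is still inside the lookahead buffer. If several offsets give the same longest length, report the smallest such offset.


Try each offset into the search buffer:
  offset=1 (pos 7, char 'd'): match length 0
  offset=2 (pos 6, char 'd'): match length 0
  offset=3 (pos 5, char 'b'): match length 3
  offset=4 (pos 4, char 'b'): match length 1
  offset=5 (pos 3, char 'a'): match length 0
  offset=6 (pos 2, char 'd'): match length 0
  offset=7 (pos 1, char 'b'): match length 2
  offset=8 (pos 0, char 'd'): match length 0
Longest match has length 3 at offset 3.
next_char = character at position 8 + 3 = 11 -> 'b'

Best match: offset=3, length=3 (matching 'bdd' starting at position 5)
LZ77 triple: (3, 3, 'b')


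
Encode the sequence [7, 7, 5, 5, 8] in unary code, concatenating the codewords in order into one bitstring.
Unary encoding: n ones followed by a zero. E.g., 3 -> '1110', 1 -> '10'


Encode each number as n ones followed by a terminating 0:
  7 -> 11111110 (8 bits)
  7 -> 11111110 (8 bits)
  5 -> 111110 (6 bits)
  5 -> 111110 (6 bits)
  8 -> 111111110 (9 bits)
Total length = 8 + 8 + 6 + 6 + 9 = 37 bits.

Unary([7, 7, 5, 5, 8]) = 1111111011111110111110111110111111110 (37 bits)


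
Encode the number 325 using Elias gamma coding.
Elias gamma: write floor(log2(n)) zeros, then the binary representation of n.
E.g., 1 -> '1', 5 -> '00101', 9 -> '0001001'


num_bits = floor(log2(325)) + 1 = 9
leading_zeros = num_bits - 1 = 8
binary(325) = 101000101

Elias gamma(325) = '00000000' + '101000101' = 00000000101000101 (17 bits)


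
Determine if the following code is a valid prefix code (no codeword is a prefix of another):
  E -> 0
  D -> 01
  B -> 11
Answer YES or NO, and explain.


Checking each pair (does one codeword prefix another?):
  E='0' vs D='01': prefix -- VIOLATION

NO -- this is NOT a valid prefix code. E (0) is a prefix of D (01).


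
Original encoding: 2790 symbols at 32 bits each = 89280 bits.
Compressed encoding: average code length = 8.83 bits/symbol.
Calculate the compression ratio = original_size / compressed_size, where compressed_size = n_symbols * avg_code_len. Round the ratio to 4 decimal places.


original_size = n_symbols * orig_bits = 2790 * 32 = 89280 bits
compressed_size = n_symbols * avg_code_len = 2790 * 8.83 = 24635.7 bits
ratio = original_size / compressed_size = 89280 / 24635.7 = 3.624

Compression ratio = 3.624


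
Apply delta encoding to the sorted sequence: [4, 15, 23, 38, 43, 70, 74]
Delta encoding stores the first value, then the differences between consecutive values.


First value: 4
Deltas:
  15 - 4 = 11
  23 - 15 = 8
  38 - 23 = 15
  43 - 38 = 5
  70 - 43 = 27
  74 - 70 = 4


Delta encoded: [4, 11, 8, 15, 5, 27, 4]


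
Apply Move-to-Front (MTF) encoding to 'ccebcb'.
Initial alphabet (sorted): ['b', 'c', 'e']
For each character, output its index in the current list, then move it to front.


MTF encoding:
'c': index 1 in ['b', 'c', 'e'] -> ['c', 'b', 'e']
'c': index 0 in ['c', 'b', 'e'] -> ['c', 'b', 'e']
'e': index 2 in ['c', 'b', 'e'] -> ['e', 'c', 'b']
'b': index 2 in ['e', 'c', 'b'] -> ['b', 'e', 'c']
'c': index 2 in ['b', 'e', 'c'] -> ['c', 'b', 'e']
'b': index 1 in ['c', 'b', 'e'] -> ['b', 'c', 'e']


Output: [1, 0, 2, 2, 2, 1]


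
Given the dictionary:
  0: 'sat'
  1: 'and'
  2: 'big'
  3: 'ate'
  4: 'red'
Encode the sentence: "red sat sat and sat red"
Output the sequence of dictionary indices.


Look up each word in the dictionary:
  'red' -> 4
  'sat' -> 0
  'sat' -> 0
  'and' -> 1
  'sat' -> 0
  'red' -> 4

Encoded: [4, 0, 0, 1, 0, 4]


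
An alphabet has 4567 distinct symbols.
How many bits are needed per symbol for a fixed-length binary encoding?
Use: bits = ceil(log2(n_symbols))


log2(4567) = 12.157
Bracket: 2^12 = 4096 < 4567 <= 2^13 = 8192
So ceil(log2(4567)) = 13

bits = ceil(log2(4567)) = ceil(12.157) = 13 bits


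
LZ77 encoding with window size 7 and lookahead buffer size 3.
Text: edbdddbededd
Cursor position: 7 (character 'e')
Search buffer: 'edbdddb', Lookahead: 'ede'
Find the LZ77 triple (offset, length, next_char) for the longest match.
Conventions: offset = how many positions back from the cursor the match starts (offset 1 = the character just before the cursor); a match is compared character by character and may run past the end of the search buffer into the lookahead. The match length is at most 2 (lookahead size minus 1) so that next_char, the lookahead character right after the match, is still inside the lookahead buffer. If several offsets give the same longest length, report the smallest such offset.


Try each offset into the search buffer:
  offset=1 (pos 6, char 'b'): match length 0
  offset=2 (pos 5, char 'd'): match length 0
  offset=3 (pos 4, char 'd'): match length 0
  offset=4 (pos 3, char 'd'): match length 0
  offset=5 (pos 2, char 'b'): match length 0
  offset=6 (pos 1, char 'd'): match length 0
  offset=7 (pos 0, char 'e'): match length 2
Longest match has length 2 at offset 7.
next_char = character at position 7 + 2 = 9 -> 'e'

Best match: offset=7, length=2 (matching 'ed' starting at position 0)
LZ77 triple: (7, 2, 'e')


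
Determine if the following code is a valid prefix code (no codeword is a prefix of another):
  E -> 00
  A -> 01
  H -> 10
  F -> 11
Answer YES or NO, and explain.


Checking each pair (does one codeword prefix another?):
  E='00' vs A='01': no prefix
  E='00' vs H='10': no prefix
  E='00' vs F='11': no prefix
  A='01' vs E='00': no prefix
  A='01' vs H='10': no prefix
  A='01' vs F='11': no prefix
  H='10' vs E='00': no prefix
  H='10' vs A='01': no prefix
  H='10' vs F='11': no prefix
  F='11' vs E='00': no prefix
  F='11' vs A='01': no prefix
  F='11' vs H='10': no prefix
No violation found over all pairs.

YES -- this is a valid prefix code. No codeword is a prefix of any other codeword.


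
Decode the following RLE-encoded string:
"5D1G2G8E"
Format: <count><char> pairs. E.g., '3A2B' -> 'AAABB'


Expanding each <count><char> pair:
  5D -> 'DDDDD'
  1G -> 'G'
  2G -> 'GG'
  8E -> 'EEEEEEEE'

Decoded = DDDDDGGGEEEEEEEE


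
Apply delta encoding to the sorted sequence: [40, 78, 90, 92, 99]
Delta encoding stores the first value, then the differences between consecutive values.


First value: 40
Deltas:
  78 - 40 = 38
  90 - 78 = 12
  92 - 90 = 2
  99 - 92 = 7


Delta encoded: [40, 38, 12, 2, 7]


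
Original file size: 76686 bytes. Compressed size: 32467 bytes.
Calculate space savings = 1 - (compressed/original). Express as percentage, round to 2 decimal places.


ratio = compressed/original = 32467/76686 = 0.423376
savings = 1 - ratio = 1 - 0.423376 = 0.576624
as a percentage: 0.576624 * 100 = 57.66%

Space savings = 1 - 32467/76686 = 57.66%


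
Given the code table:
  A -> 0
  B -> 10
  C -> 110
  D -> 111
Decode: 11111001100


Decoding:
111 -> D
110 -> C
0 -> A
110 -> C
0 -> A


Result: DCACA


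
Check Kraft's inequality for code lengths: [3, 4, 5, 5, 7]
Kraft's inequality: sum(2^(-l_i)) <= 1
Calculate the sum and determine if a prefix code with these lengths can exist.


Sum = 2^(-3) + 2^(-4) + 2^(-5) + 2^(-5) + 2^(-7)
    = 0.125 + 0.0625 + 0.03125 + 0.03125 + 0.0078125
    = 33/128 = 0.2578125
Since 0.2578125 <= 1, Kraft's inequality IS satisfied.
A prefix code with these lengths CAN exist.

Kraft sum = 0.2578125. Satisfied.


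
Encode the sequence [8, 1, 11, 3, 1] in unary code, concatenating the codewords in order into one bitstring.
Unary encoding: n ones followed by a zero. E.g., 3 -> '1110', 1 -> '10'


Encode each number as n ones followed by a terminating 0:
  8 -> 111111110 (9 bits)
  1 -> 10 (2 bits)
  11 -> 111111111110 (12 bits)
  3 -> 1110 (4 bits)
  1 -> 10 (2 bits)
Total length = 9 + 2 + 12 + 4 + 2 = 29 bits.

Unary([8, 1, 11, 3, 1]) = 11111111010111111111110111010 (29 bits)


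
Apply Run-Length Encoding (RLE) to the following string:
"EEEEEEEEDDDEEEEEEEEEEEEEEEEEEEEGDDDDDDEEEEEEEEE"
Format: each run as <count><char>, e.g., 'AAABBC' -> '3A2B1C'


Scanning runs left to right:
  i=0: run of 'E' x 8 -> '8E'
  i=8: run of 'D' x 3 -> '3D'
  i=11: run of 'E' x 20 -> '20E'
  i=31: run of 'G' x 1 -> '1G'
  i=32: run of 'D' x 6 -> '6D'
  i=38: run of 'E' x 9 -> '9E'

RLE = 8E3D20E1G6D9E


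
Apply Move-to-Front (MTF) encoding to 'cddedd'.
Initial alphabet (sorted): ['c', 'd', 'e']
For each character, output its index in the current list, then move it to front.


MTF encoding:
'c': index 0 in ['c', 'd', 'e'] -> ['c', 'd', 'e']
'd': index 1 in ['c', 'd', 'e'] -> ['d', 'c', 'e']
'd': index 0 in ['d', 'c', 'e'] -> ['d', 'c', 'e']
'e': index 2 in ['d', 'c', 'e'] -> ['e', 'd', 'c']
'd': index 1 in ['e', 'd', 'c'] -> ['d', 'e', 'c']
'd': index 0 in ['d', 'e', 'c'] -> ['d', 'e', 'c']


Output: [0, 1, 0, 2, 1, 0]


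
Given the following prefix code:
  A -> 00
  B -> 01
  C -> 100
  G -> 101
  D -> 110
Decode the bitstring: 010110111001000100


Decoding step by step:
Bits 01 -> B
Bits 01 -> B
Bits 101 -> G
Bits 110 -> D
Bits 01 -> B
Bits 00 -> A
Bits 01 -> B
Bits 00 -> A


Decoded message: BBGDBABA


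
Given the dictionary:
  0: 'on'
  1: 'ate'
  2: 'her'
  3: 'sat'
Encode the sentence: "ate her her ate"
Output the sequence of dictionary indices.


Look up each word in the dictionary:
  'ate' -> 1
  'her' -> 2
  'her' -> 2
  'ate' -> 1

Encoded: [1, 2, 2, 1]


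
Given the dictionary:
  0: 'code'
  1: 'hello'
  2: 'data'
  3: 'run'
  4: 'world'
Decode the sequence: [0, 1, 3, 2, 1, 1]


Look up each index in the dictionary:
  0 -> 'code'
  1 -> 'hello'
  3 -> 'run'
  2 -> 'data'
  1 -> 'hello'
  1 -> 'hello'

Decoded: "code hello run data hello hello"


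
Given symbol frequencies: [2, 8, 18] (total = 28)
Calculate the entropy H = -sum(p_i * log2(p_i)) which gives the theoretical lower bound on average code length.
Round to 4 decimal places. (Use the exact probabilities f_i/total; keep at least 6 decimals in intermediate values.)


Per-symbol terms -p_i * log2(p_i) with p_i = f_i/28:
  p = 2/28 = 0.071429: log2(p) = -3.807355, -p*log2(p) = 0.271954
  p = 8/28 = 0.285714: log2(p) = -1.807355, -p*log2(p) = 0.516387
  p = 18/28 = 0.642857: log2(p) = -0.637430, -p*log2(p) = 0.409776
H = 0.271954 + 0.516387 + 0.409776 = 1.198117

H = 1.1981 bits/symbol


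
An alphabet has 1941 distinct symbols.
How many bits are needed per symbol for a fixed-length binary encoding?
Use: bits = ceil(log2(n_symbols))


log2(1941) = 10.9226
Bracket: 2^10 = 1024 < 1941 <= 2^11 = 2048
So ceil(log2(1941)) = 11

bits = ceil(log2(1941)) = ceil(10.9226) = 11 bits


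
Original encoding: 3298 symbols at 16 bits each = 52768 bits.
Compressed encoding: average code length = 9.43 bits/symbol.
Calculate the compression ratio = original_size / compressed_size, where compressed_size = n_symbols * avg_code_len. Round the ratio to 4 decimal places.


original_size = n_symbols * orig_bits = 3298 * 16 = 52768 bits
compressed_size = n_symbols * avg_code_len = 3298 * 9.43 = 31100.14 bits
ratio = original_size / compressed_size = 52768 / 31100.14 = 1.6967

Compression ratio = 1.6967


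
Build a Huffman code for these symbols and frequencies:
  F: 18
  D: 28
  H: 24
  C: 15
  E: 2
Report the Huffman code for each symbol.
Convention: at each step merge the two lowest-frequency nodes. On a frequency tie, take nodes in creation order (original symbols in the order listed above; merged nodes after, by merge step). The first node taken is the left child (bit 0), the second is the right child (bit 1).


Huffman tree construction:
Step 1: Merge E(2) + C(15) = 17
Step 2: Merge (E+C)(17) + F(18) = 35
Step 3: Merge H(24) + D(28) = 52
Step 4: Merge ((E+C)+F)(35) + (H+D)(52) = 87
Read each symbol's code off the tree from the root (left child = 0, right child = 1).

Codes:
  F: 01 (length 2)
  D: 11 (length 2)
  H: 10 (length 2)
  C: 001 (length 3)
  E: 000 (length 3)
Average code length: 191/87 = 2.1954 bits/symbol


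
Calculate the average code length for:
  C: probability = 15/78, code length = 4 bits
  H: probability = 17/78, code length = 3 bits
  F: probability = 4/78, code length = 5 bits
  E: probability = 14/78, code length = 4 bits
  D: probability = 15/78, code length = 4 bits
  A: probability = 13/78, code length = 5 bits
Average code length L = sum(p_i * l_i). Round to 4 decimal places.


Weighted contributions p_i * l_i:
  C: (15/78) * 4 = 60/78
  H: (17/78) * 3 = 51/78
  F: (4/78) * 5 = 20/78
  E: (14/78) * 4 = 56/78
  D: (15/78) * 4 = 60/78
  A: (13/78) * 5 = 65/78
Sum = (60 + 51 + 20 + 56 + 60 + 65)/78 = 312/78

L = 312/78 = 4.0000 bits/symbol


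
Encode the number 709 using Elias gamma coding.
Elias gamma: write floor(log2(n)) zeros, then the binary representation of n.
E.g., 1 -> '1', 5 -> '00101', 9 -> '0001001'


num_bits = floor(log2(709)) + 1 = 10
leading_zeros = num_bits - 1 = 9
binary(709) = 1011000101

Elias gamma(709) = '000000000' + '1011000101' = 0000000001011000101 (19 bits)


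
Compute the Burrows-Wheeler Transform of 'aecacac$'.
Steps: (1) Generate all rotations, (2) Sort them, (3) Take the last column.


Rotations (sorted):
  0: $aecacac -> last char: c
  1: ac$aecac -> last char: c
  2: acac$aec -> last char: c
  3: aecacac$ -> last char: $
  4: c$aecaca -> last char: a
  5: cac$aeca -> last char: a
  6: cacac$ae -> last char: e
  7: ecacac$a -> last char: a


BWT = ccc$aaea


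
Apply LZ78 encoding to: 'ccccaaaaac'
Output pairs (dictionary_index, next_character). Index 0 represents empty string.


LZ78 encoding steps:
Dictionary: {0: ''}
Step 1: w='' (idx 0), next='c' -> output (0, 'c'), add 'c' as idx 1
Step 2: w='c' (idx 1), next='c' -> output (1, 'c'), add 'cc' as idx 2
Step 3: w='c' (idx 1), next='a' -> output (1, 'a'), add 'ca' as idx 3
Step 4: w='' (idx 0), next='a' -> output (0, 'a'), add 'a' as idx 4
Step 5: w='a' (idx 4), next='a' -> output (4, 'a'), add 'aa' as idx 5
Step 6: w='a' (idx 4), next='c' -> output (4, 'c'), add 'ac' as idx 6


Encoded: [(0, 'c'), (1, 'c'), (1, 'a'), (0, 'a'), (4, 'a'), (4, 'c')]


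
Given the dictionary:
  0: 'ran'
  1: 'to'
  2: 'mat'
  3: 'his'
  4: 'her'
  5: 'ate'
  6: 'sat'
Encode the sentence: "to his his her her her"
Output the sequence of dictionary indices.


Look up each word in the dictionary:
  'to' -> 1
  'his' -> 3
  'his' -> 3
  'her' -> 4
  'her' -> 4
  'her' -> 4

Encoded: [1, 3, 3, 4, 4, 4]


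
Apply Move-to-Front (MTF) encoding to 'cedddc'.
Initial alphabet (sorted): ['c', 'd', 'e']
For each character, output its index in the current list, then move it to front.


MTF encoding:
'c': index 0 in ['c', 'd', 'e'] -> ['c', 'd', 'e']
'e': index 2 in ['c', 'd', 'e'] -> ['e', 'c', 'd']
'd': index 2 in ['e', 'c', 'd'] -> ['d', 'e', 'c']
'd': index 0 in ['d', 'e', 'c'] -> ['d', 'e', 'c']
'd': index 0 in ['d', 'e', 'c'] -> ['d', 'e', 'c']
'c': index 2 in ['d', 'e', 'c'] -> ['c', 'd', 'e']


Output: [0, 2, 2, 0, 0, 2]


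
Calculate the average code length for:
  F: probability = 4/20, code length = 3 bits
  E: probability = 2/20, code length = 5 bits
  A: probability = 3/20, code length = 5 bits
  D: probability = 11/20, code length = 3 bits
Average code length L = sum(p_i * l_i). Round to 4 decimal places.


Weighted contributions p_i * l_i:
  F: (4/20) * 3 = 12/20
  E: (2/20) * 5 = 10/20
  A: (3/20) * 5 = 15/20
  D: (11/20) * 3 = 33/20
Sum = (12 + 10 + 15 + 33)/20 = 70/20

L = 70/20 = 3.5000 bits/symbol


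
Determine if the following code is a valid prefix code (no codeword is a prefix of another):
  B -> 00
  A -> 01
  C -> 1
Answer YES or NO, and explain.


Checking each pair (does one codeword prefix another?):
  B='00' vs A='01': no prefix
  B='00' vs C='1': no prefix
  A='01' vs B='00': no prefix
  A='01' vs C='1': no prefix
  C='1' vs B='00': no prefix
  C='1' vs A='01': no prefix
No violation found over all pairs.

YES -- this is a valid prefix code. No codeword is a prefix of any other codeword.


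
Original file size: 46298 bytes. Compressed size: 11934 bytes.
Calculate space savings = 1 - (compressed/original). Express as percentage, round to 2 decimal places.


ratio = compressed/original = 11934/46298 = 0.257765
savings = 1 - ratio = 1 - 0.257765 = 0.742235
as a percentage: 0.742235 * 100 = 74.22%

Space savings = 1 - 11934/46298 = 74.22%


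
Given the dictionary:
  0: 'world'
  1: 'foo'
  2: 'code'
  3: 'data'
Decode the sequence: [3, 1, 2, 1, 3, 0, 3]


Look up each index in the dictionary:
  3 -> 'data'
  1 -> 'foo'
  2 -> 'code'
  1 -> 'foo'
  3 -> 'data'
  0 -> 'world'
  3 -> 'data'

Decoded: "data foo code foo data world data"


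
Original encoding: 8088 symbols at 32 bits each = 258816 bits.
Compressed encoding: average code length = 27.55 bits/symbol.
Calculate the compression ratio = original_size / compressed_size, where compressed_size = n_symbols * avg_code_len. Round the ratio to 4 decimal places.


original_size = n_symbols * orig_bits = 8088 * 32 = 258816 bits
compressed_size = n_symbols * avg_code_len = 8088 * 27.55 = 222824.4 bits
ratio = original_size / compressed_size = 258816 / 222824.4 = 1.1615

Compression ratio = 1.1615


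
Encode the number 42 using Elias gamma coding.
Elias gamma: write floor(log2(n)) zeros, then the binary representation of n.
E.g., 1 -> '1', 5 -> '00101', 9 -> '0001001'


num_bits = floor(log2(42)) + 1 = 6
leading_zeros = num_bits - 1 = 5
binary(42) = 101010

Elias gamma(42) = '00000' + '101010' = 00000101010 (11 bits)


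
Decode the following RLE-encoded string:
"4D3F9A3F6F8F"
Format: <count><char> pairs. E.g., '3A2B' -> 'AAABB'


Expanding each <count><char> pair:
  4D -> 'DDDD'
  3F -> 'FFF'
  9A -> 'AAAAAAAAA'
  3F -> 'FFF'
  6F -> 'FFFFFF'
  8F -> 'FFFFFFFF'

Decoded = DDDDFFFAAAAAAAAAFFFFFFFFFFFFFFFFF


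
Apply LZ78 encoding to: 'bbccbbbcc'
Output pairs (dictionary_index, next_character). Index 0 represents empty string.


LZ78 encoding steps:
Dictionary: {0: ''}
Step 1: w='' (idx 0), next='b' -> output (0, 'b'), add 'b' as idx 1
Step 2: w='b' (idx 1), next='c' -> output (1, 'c'), add 'bc' as idx 2
Step 3: w='' (idx 0), next='c' -> output (0, 'c'), add 'c' as idx 3
Step 4: w='b' (idx 1), next='b' -> output (1, 'b'), add 'bb' as idx 4
Step 5: w='bc' (idx 2), next='c' -> output (2, 'c'), add 'bcc' as idx 5


Encoded: [(0, 'b'), (1, 'c'), (0, 'c'), (1, 'b'), (2, 'c')]


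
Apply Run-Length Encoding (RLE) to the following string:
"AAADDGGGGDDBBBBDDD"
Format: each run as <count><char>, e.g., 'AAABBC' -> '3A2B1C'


Scanning runs left to right:
  i=0: run of 'A' x 3 -> '3A'
  i=3: run of 'D' x 2 -> '2D'
  i=5: run of 'G' x 4 -> '4G'
  i=9: run of 'D' x 2 -> '2D'
  i=11: run of 'B' x 4 -> '4B'
  i=15: run of 'D' x 3 -> '3D'

RLE = 3A2D4G2D4B3D


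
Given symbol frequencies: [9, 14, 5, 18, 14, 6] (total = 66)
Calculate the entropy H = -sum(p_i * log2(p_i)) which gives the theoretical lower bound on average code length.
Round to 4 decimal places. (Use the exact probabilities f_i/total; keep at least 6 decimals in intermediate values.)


Per-symbol terms -p_i * log2(p_i) with p_i = f_i/66:
  p = 9/66 = 0.136364: log2(p) = -2.874469, -p*log2(p) = 0.391973
  p = 14/66 = 0.212121: log2(p) = -2.237039, -p*log2(p) = 0.474523
  p = 5/66 = 0.075758: log2(p) = -3.722466, -p*log2(p) = 0.282005
  p = 18/66 = 0.272727: log2(p) = -1.874469, -p*log2(p) = 0.511219
  p = 14/66 = 0.212121: log2(p) = -2.237039, -p*log2(p) = 0.474523
  p = 6/66 = 0.090909: log2(p) = -3.459432, -p*log2(p) = 0.314494
H = 0.391973 + 0.474523 + 0.282005 + 0.511219 + 0.474523 + 0.314494 = 2.448737

H = 2.4487 bits/symbol


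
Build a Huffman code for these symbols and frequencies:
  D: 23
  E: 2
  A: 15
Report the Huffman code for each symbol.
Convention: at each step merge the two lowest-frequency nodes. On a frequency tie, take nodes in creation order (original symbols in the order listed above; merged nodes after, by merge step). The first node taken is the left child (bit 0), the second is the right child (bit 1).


Huffman tree construction:
Step 1: Merge E(2) + A(15) = 17
Step 2: Merge (E+A)(17) + D(23) = 40
Read each symbol's code off the tree from the root (left child = 0, right child = 1).

Codes:
  D: 1 (length 1)
  E: 00 (length 2)
  A: 01 (length 2)
Average code length: 57/40 = 1.4250 bits/symbol


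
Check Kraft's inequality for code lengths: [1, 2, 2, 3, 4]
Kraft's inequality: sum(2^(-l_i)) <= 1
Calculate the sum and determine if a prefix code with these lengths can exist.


Sum = 2^(-1) + 2^(-2) + 2^(-2) + 2^(-3) + 2^(-4)
    = 0.5 + 0.25 + 0.25 + 0.125 + 0.0625
    = 19/16 = 1.1875
Since 1.1875 > 1, Kraft's inequality is NOT satisfied.
A prefix code with these lengths CANNOT exist.

Kraft sum = 1.1875. Not satisfied.


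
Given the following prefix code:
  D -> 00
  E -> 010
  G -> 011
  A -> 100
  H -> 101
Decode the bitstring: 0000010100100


Decoding step by step:
Bits 00 -> D
Bits 00 -> D
Bits 010 -> E
Bits 100 -> A
Bits 100 -> A


Decoded message: DDEAA


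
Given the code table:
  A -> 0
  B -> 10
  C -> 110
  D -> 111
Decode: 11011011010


Decoding:
110 -> C
110 -> C
110 -> C
10 -> B


Result: CCCB


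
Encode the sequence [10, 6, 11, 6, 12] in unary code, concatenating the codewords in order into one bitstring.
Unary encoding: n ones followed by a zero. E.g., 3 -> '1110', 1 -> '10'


Encode each number as n ones followed by a terminating 0:
  10 -> 11111111110 (11 bits)
  6 -> 1111110 (7 bits)
  11 -> 111111111110 (12 bits)
  6 -> 1111110 (7 bits)
  12 -> 1111111111110 (13 bits)
Total length = 11 + 7 + 12 + 7 + 13 = 50 bits.

Unary([10, 6, 11, 6, 12]) = 11111111110111111011111111111011111101111111111110 (50 bits)


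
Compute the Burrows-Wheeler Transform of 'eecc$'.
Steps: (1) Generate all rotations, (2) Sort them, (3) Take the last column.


Rotations (sorted):
  0: $eecc -> last char: c
  1: c$eec -> last char: c
  2: cc$ee -> last char: e
  3: ecc$e -> last char: e
  4: eecc$ -> last char: $


BWT = ccee$


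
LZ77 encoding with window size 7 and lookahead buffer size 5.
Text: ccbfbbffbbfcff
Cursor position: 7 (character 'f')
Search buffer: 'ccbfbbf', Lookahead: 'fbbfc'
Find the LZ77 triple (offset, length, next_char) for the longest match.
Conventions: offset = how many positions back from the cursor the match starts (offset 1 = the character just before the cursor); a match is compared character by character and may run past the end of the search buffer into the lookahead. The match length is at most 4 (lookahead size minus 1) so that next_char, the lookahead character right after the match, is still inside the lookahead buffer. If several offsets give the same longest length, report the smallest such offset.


Try each offset into the search buffer:
  offset=1 (pos 6, char 'f'): match length 1
  offset=2 (pos 5, char 'b'): match length 0
  offset=3 (pos 4, char 'b'): match length 0
  offset=4 (pos 3, char 'f'): match length 4
  offset=5 (pos 2, char 'b'): match length 0
  offset=6 (pos 1, char 'c'): match length 0
  offset=7 (pos 0, char 'c'): match length 0
Longest match has length 4 at offset 4.
next_char = character at position 7 + 4 = 11 -> 'c'

Best match: offset=4, length=4 (matching 'fbbf' starting at position 3)
LZ77 triple: (4, 4, 'c')


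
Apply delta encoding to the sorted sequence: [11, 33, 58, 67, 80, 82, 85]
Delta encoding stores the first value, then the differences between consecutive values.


First value: 11
Deltas:
  33 - 11 = 22
  58 - 33 = 25
  67 - 58 = 9
  80 - 67 = 13
  82 - 80 = 2
  85 - 82 = 3


Delta encoded: [11, 22, 25, 9, 13, 2, 3]


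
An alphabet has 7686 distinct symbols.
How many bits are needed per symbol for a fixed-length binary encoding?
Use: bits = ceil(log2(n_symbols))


log2(7686) = 12.908
Bracket: 2^12 = 4096 < 7686 <= 2^13 = 8192
So ceil(log2(7686)) = 13

bits = ceil(log2(7686)) = ceil(12.908) = 13 bits


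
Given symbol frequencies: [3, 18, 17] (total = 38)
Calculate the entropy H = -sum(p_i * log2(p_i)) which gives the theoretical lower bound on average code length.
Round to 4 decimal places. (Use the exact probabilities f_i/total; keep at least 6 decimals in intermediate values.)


Per-symbol terms -p_i * log2(p_i) with p_i = f_i/38:
  p = 3/38 = 0.078947: log2(p) = -3.662965, -p*log2(p) = 0.289181
  p = 18/38 = 0.473684: log2(p) = -1.078003, -p*log2(p) = 0.510633
  p = 17/38 = 0.447368: log2(p) = -1.160465, -p*log2(p) = 0.519155
H = 0.289181 + 0.510633 + 0.519155 = 1.318969

H = 1.319 bits/symbol


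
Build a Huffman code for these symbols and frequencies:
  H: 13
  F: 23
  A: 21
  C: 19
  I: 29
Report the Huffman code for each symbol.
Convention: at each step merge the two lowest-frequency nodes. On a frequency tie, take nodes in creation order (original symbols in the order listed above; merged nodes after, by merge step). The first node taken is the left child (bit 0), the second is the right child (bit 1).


Huffman tree construction:
Step 1: Merge H(13) + C(19) = 32
Step 2: Merge A(21) + F(23) = 44
Step 3: Merge I(29) + (H+C)(32) = 61
Step 4: Merge (A+F)(44) + (I+(H+C))(61) = 105
Read each symbol's code off the tree from the root (left child = 0, right child = 1).

Codes:
  H: 110 (length 3)
  F: 01 (length 2)
  A: 00 (length 2)
  C: 111 (length 3)
  I: 10 (length 2)
Average code length: 242/105 = 2.3048 bits/symbol


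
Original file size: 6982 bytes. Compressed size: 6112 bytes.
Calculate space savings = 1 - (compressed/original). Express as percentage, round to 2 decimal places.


ratio = compressed/original = 6112/6982 = 0.875394
savings = 1 - ratio = 1 - 0.875394 = 0.124606
as a percentage: 0.124606 * 100 = 12.46%

Space savings = 1 - 6112/6982 = 12.46%
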